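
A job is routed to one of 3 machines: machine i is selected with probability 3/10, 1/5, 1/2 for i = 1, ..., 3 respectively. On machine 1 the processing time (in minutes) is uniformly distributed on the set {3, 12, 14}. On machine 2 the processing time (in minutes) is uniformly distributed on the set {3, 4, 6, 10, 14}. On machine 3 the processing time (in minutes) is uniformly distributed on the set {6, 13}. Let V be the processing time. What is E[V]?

913/100

E[V | machine 1] = (3+12+14)/3 = 29/3.
E[V | machine 2] = (3+4+6+10+14)/5 = 37/5.
E[V | machine 3] = (6+13)/2 = 19/2.
By the law of total expectation,
E[V] = (3/10)·(29/3) + (1/5)·(37/5) + (1/2)·(19/2) = 913/100.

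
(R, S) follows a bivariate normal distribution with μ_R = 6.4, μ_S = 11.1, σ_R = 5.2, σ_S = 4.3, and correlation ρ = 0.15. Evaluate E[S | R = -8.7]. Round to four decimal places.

9.2270

The regression of S on R has slope ρ·σ_S/σ_R and passes through (μ_R, μ_S).
E[S | R=-8.7] = 11.1 + (0.15)·(4.3/5.2)·(-8.7 − (6.4)) = 11.1 + (0.12404)·(-15.1) = 9.2270.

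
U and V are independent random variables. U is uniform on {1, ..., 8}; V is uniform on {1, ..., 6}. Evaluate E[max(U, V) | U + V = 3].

2

Outcomes with U + V = 3: (1,2), (2,1), each with probability 1/48.
E[max(U, V) | U + V = 3] = (2 + 2) / 2 = 2.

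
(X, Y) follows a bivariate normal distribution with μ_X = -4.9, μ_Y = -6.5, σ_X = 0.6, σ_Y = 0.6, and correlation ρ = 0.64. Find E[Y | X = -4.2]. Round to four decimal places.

-6.0520

E[Y | X=x] = μ_Y + ρ(σ_Y/σ_X)(x − μ_X) for jointly normal variables.
E[Y | X=-4.2] = -6.5 + (0.64)·(0.6/0.6)·(-4.2 − (-4.9)) = -6.5 + (0.64)·(0.7) = -6.0520.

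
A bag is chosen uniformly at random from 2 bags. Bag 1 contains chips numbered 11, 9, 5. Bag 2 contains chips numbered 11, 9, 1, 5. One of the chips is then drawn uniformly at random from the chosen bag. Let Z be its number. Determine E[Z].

89/12

E[Z | bag 1] = (11+9+5)/3 = 25/3.
E[Z | bag 2] = (11+9+1+5)/4 = 13/2.
E[Z] = (1/2)·(25/3) + (1/2)·(13/2) = 89/12.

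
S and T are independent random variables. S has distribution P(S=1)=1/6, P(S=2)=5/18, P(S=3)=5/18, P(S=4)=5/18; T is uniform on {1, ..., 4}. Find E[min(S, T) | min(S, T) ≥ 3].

13/4

P(min(S, T) ≥ 3) = 5/18.
Summing min(S,T)·P(x,y) over outcomes with min(S, T) ≥ 3 gives 65/72.
E[min(S, T) | min(S, T) ≥ 3] = (65/72) / (5/18) = 13/4.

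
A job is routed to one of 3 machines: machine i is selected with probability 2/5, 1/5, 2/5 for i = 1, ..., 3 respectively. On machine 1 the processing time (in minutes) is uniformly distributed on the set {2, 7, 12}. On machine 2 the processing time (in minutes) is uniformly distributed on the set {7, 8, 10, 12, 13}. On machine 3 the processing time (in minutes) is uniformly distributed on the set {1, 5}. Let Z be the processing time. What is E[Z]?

6

E[Z | machine 1] = (2+7+12)/3 = 7.
E[Z | machine 2] = (7+8+10+12+13)/5 = 10.
E[Z | machine 3] = (1+5)/2 = 3.
By the law of total expectation,
E[Z] = (2/5)·(7) + (1/5)·(10) + (2/5)·(3) = 6.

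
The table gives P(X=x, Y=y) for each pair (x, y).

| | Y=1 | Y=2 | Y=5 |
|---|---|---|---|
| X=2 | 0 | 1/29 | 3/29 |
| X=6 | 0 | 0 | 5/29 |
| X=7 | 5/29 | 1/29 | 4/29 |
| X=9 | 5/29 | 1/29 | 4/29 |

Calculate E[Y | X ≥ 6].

79/25

P(X ≥ 6) = 25/29.
Σ Y·P over the event = 5·(5/29) + 1·(5/29) + 2·(1/29) + 5·(4/29) + 1·(5/29) + 2·(1/29) + 5·(4/29) = 79/29.
E[Y | X ≥ 6] = (79/29) / (25/29) = 79/25.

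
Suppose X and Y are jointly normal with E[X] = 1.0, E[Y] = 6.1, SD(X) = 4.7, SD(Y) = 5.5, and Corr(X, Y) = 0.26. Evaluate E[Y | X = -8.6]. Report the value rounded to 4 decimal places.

3.1791

The regression of Y on X has slope ρ·σ_Y/σ_X and passes through (μ_X, μ_Y).
E[Y | X=-8.6] = 6.1 + (0.26)·(5.5/4.7)·(-8.6 − (1.0)) = 6.1 + (0.30426)·(-9.6) = 3.1791.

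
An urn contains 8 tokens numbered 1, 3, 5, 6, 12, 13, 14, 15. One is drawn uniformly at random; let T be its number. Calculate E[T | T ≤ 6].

P(T ≤ 6) = 1/2.
Σ over the event: 1·1/8 + 3·1/8 + 5·1/8 + 6·1/8 = 15/8.
E[T | T ≤ 6] = (15/8) / (1/2) = 15/4.

15/4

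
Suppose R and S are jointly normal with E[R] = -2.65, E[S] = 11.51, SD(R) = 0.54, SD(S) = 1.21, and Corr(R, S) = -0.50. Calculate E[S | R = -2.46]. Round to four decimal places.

For a bivariate normal, E[S | R=x] = μ_S + ρ·(σ_S/σ_R)·(x − μ_R).
E[S | R=-2.46] = 11.51 + (-0.50)·(1.21/0.54)·(-2.46 − (-2.65)) = 11.51 + (-1.1204)·(0.19) = 11.2971.

11.2971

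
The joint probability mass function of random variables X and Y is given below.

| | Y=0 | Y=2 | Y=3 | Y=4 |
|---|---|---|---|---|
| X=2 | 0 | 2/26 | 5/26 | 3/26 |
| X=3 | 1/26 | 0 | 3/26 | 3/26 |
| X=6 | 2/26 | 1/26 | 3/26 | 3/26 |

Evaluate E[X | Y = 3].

37/11

P(Y = 3) = 11/26.
Σ X·P over the event = 2·(5/26) + 3·(3/26) + 6·(3/26) = 37/26.
E[X | Y = 3] = (37/26) / (11/26) = 37/11.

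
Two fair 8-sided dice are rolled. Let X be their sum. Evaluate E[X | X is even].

9

P(X is even) = 1/2.
Σ over the event: 2·1/64 + 4·3/64 + 6·5/64 + 8·7/64 + 10·7/64 + 12·5/64 + 14·3/64 + 16·1/64 = 9/2.
E[X | X is even] = (9/2) / (1/2) = 9.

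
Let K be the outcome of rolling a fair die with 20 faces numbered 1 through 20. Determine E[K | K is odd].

Given K is odd, K is equally likely to be any of {1, 3, 5, 7, 9, 11, 13, 15, 17, 19}.
E[K | K is odd] = (1 + 3 + 5 + 7 + 9 + 11 + 13 + 15 + 17 + 19) / 10 = 10.

10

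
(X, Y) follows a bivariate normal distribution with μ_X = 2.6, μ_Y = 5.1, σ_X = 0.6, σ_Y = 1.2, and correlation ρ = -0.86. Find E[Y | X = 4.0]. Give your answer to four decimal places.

E[Y | X=x] = μ_Y + ρ(σ_Y/σ_X)(x − μ_X) for jointly normal variables.
E[Y | X=4.0] = 5.1 + (-0.86)·(1.2/0.6)·(4.0 − (2.6)) = 5.1 + (-1.72)·(1.4) = 2.6920.

2.6920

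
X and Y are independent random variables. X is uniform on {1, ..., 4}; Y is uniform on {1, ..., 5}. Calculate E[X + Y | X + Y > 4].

P(X + Y > 4) = 7/10.
Summing (X+Y)·P(x,y) over outcomes with X + Y > 4 gives 9/2.
E[X + Y | X + Y > 4] = (9/2) / (7/10) = 45/7.

45/7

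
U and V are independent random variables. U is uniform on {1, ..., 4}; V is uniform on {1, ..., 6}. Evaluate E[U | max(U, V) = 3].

Outcomes with max(U, V) = 3: (1,3), (2,3), (3,1), (3,2), (3,3), each with probability 1/24.
E[U | max(U, V) = 3] = (1 + 2 + 3 + 3 + 3) / 5 = 12/5.

12/5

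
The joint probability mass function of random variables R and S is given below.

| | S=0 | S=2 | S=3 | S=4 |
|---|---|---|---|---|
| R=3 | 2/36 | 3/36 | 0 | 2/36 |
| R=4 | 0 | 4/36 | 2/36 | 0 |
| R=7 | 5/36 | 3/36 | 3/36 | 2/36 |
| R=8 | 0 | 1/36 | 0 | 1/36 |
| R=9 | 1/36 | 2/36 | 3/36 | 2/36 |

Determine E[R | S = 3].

7

P(S = 3) = 2/9.
Σ R·P over the event = 4·(2/36) + 7·(3/36) + 9·(3/36) = 14/9.
E[R | S = 3] = (14/9) / (2/9) = 7.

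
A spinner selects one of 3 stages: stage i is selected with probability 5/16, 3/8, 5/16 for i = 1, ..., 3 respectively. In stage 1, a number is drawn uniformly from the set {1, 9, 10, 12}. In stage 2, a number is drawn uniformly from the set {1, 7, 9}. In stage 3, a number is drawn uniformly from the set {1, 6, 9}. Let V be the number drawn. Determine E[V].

E[V | stage 1] = (1+9+10+12)/4 = 8.
E[V | stage 2] = (1+7+9)/3 = 17/3.
E[V | stage 3] = (1+6+9)/3 = 16/3.
E[V] = (5/16)·(8) + (3/8)·(17/3) + (5/16)·(16/3) = 151/24.

151/24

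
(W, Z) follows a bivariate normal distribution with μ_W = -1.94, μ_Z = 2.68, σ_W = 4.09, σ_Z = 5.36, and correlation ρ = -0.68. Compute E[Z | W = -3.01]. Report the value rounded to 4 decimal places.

3.6335

For a bivariate normal, E[Z | W=x] = μ_Z + ρ·(σ_Z/σ_W)·(x − μ_W).
E[Z | W=-3.01] = 2.68 + (-0.68)·(5.36/4.09)·(-3.01 − (-1.94)) = 2.68 + (-0.89115)·(-1.07) = 3.6335.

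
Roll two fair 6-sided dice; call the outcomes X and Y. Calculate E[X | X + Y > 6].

P(X + Y > 6) = 7/12.
Summing X·P(x,y) over outcomes with X + Y > 6 gives 91/36.
E[X | X + Y > 6] = (91/36) / (7/12) = 13/3.

13/3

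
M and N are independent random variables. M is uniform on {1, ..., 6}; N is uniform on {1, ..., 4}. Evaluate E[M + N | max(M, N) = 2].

10/3

Outcomes with max(M, N) = 2: (1,2), (2,1), (2,2), each with probability 1/24.
E[M + N | max(M, N) = 2] = (3 + 3 + 4) / 3 = 10/3.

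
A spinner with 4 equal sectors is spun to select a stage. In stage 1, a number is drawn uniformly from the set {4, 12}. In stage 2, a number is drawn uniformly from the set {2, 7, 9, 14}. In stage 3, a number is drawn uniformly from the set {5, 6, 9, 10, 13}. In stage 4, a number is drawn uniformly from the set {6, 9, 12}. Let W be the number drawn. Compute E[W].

E[W | stage 1] = (4+12)/2 = 8.
E[W | stage 2] = (2+7+9+14)/4 = 8.
E[W | stage 3] = (5+6+9+10+13)/5 = 43/5.
E[W | stage 4] = (6+9+12)/3 = 9.
By the law of total expectation,
E[W] = (1/4)·(8) + (1/4)·(8) + (1/4)·(43/5) + (1/4)·(9) = 42/5.

42/5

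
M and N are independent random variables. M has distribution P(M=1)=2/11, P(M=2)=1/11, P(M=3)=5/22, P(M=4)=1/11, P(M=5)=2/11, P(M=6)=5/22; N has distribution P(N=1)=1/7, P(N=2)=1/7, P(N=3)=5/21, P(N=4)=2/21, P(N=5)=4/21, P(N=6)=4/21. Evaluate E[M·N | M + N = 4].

129/41

P(M + N = 4) = 41/462.
Summing MN·P(x,y) over outcomes with M + N = 4 gives 43/154.
E[M·N | M + N = 4] = (43/154) / (41/462) = 129/41.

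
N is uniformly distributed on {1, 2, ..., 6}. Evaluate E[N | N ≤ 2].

3/2

Given N ≤ 2, N is equally likely to be any of {1, 2}.
E[N | N ≤ 2] = (1 + 2) / 2 = 3/2.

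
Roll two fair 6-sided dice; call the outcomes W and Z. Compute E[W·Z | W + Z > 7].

21

P(W + Z > 7) = 5/12.
Summing WZ·P(x,y) over outcomes with W + Z > 7 gives 35/4.
E[W·Z | W + Z > 7] = (35/4) / (5/12) = 21.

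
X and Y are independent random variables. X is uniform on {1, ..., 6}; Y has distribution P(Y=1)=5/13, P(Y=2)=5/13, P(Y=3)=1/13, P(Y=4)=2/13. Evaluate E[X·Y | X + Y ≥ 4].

521/63

P(X + Y ≥ 4) = 21/26.
Summing XY·P(x,y) over outcomes with X + Y ≥ 4 gives 521/78.
E[X·Y | X + Y ≥ 4] = (521/78) / (21/26) = 521/63.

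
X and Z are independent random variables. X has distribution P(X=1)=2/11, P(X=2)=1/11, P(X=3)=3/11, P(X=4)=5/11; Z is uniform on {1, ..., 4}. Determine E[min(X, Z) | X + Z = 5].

15/11

P(X + Z = 5) = 1/4.
Summing min(X,Z)·P(x,y) over outcomes with X + Z = 5 gives 15/44.
E[min(X, Z) | X + Z = 5] = (15/44) / (1/4) = 15/11.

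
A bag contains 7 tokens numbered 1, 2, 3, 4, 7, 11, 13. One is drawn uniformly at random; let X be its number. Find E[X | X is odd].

7

P(X is odd) = 5/7.
Σ over the event: 1·1/7 + 3·1/7 + 7·1/7 + 11·1/7 + 13·1/7 = 5.
E[X | X is odd] = (5) / (5/7) = 7.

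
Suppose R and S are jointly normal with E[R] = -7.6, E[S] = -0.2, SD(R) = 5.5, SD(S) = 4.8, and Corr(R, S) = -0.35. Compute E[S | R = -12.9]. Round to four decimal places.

1.4189

E[S | R=x] = μ_S + ρ(σ_S/σ_R)(x − μ_R) for jointly normal variables.
E[S | R=-12.9] = -0.2 + (-0.35)·(4.8/5.5)·(-12.9 − (-7.6)) = -0.2 + (-0.30545)·(-5.3) = 1.4189.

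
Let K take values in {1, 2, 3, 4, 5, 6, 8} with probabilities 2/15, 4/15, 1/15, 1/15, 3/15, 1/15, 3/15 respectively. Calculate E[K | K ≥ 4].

49/8

P(K ≥ 4) = 8/15.
Σ over the event: 4·1/15 + 5·1/5 + 6·1/15 + 8·1/5 = 49/15.
E[K | K ≥ 4] = (49/15) / (8/15) = 49/8.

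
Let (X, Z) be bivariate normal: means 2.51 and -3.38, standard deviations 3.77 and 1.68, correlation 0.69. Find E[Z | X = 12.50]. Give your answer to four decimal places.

-0.3083

E[Z | X=x] = μ_Z + ρ(σ_Z/σ_X)(x − μ_X) for jointly normal variables.
E[Z | X=12.50] = -3.38 + (0.69)·(1.68/3.77)·(12.50 − (2.51)) = -3.38 + (0.30748)·(9.99) = -0.3083.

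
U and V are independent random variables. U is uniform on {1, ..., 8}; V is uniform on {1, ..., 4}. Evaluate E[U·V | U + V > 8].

P(U + V > 8) = 5/16.
Summing UV·P(x,y) over outcomes with U + V > 8 gives 205/32.
E[U·V | U + V > 8] = (205/32) / (5/16) = 41/2.

41/2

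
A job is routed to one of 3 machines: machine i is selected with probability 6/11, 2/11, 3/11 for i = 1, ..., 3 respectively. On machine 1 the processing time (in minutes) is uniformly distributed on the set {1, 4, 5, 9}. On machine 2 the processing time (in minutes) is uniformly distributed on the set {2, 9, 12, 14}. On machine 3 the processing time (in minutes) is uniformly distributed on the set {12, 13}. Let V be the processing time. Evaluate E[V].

169/22

E[V | machine 1] = (1+4+5+9)/4 = 19/4.
E[V | machine 2] = (2+9+12+14)/4 = 37/4.
E[V | machine 3] = (12+13)/2 = 25/2.
E[V] = (6/11)·(19/4) + (2/11)·(37/4) + (3/11)·(25/2) = 169/22.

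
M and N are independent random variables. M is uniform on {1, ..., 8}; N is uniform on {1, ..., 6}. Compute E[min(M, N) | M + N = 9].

17/6

Outcomes with M + N = 9: (3,6), (4,5), (5,4), (6,3), (7,2), (8,1), each with probability 1/48.
E[min(M, N) | M + N = 9] = (3 + 4 + 4 + 3 + 2 + 1) / 6 = 17/6.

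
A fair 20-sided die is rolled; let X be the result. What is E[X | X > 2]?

P(X > 2) = 9/10.
E[X | X > 2] = (207/20) / (9/10) = 23/2.

23/2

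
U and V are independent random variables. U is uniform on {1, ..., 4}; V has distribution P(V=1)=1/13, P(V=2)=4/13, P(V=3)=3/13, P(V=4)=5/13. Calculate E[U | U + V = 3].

P(U + V = 3) = 5/52.
Summing U·P(x,y) over outcomes with U + V = 3 gives 3/26.
E[U | U + V = 3] = (3/26) / (5/52) = 6/5.

6/5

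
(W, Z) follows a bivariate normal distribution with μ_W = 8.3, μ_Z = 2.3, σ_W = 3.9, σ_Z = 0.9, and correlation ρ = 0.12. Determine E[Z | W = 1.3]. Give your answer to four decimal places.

The regression of Z on W has slope ρ·σ_Z/σ_W and passes through (μ_W, μ_Z).
E[Z | W=1.3] = 2.3 + (0.12)·(0.9/3.9)·(1.3 − (8.3)) = 2.3 + (0.027692)·(-7) = 2.1062.

2.1062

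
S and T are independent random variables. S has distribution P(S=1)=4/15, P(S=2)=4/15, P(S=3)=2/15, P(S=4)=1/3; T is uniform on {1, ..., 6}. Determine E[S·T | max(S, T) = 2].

8/3

P(max(S, T) = 2) = 2/15.
Summing ST·P(x,y) over outcomes with max(S, T) = 2 gives 16/45.
E[S·T | max(S, T) = 2] = (16/45) / (2/15) = 8/3.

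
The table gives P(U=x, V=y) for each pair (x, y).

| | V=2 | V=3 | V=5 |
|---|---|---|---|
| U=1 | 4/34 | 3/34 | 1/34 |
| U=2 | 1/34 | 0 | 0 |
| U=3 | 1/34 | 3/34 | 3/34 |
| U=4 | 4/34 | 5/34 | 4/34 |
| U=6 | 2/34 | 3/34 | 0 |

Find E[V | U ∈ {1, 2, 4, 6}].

80/27

P(U ∈ {1, 2, 4, 6}) = 27/34.
Summing V·P(U=x,V=y) over the conditioning event gives 40/17.
E[V | U ∈ {1, 2, 4, 6}] = (40/17) / (27/34) = 80/27.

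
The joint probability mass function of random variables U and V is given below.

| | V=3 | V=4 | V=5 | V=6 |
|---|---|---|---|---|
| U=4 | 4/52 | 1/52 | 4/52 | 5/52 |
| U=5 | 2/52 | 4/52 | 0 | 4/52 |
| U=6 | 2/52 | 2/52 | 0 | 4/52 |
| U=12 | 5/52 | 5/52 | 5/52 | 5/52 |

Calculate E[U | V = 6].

62/9

P(V = 6) = 9/26.
Σ U·P over the event = 4·(5/52) + 5·(4/52) + 6·(4/52) + 12·(5/52) = 31/13.
E[U | V = 6] = (31/13) / (9/26) = 62/9.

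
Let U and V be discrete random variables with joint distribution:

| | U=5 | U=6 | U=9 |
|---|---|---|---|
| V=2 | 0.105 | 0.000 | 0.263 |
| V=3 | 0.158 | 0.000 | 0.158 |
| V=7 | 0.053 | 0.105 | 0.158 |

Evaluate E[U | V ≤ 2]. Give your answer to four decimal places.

P(V ≤ 2) = 0.368.
Σ U·P over the event = 5·(0.105) + 9·(0.263) = 2.892.
E[U | V ≤ 2] = (2.892) / (0.368) = 7.8587.

7.8587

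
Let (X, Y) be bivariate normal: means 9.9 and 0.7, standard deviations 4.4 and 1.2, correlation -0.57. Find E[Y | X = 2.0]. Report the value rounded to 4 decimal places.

1.9281

The regression of Y on X has slope ρ·σ_Y/σ_X and passes through (μ_X, μ_Y).
E[Y | X=2.0] = 0.7 + (-0.57)·(1.2/4.4)·(2.0 − (9.9)) = 0.7 + (-0.15545)·(-7.9) = 1.9281.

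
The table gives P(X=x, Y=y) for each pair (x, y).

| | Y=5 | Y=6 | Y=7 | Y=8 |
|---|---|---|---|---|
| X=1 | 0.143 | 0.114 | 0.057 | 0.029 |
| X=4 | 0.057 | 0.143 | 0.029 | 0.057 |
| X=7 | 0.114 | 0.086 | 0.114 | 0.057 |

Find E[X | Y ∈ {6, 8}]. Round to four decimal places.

P(Y ∈ {6, 8}) = 0.486.
Σ X·P over the event = 1·(0.114) + 1·(0.029) + 4·(0.143) + 4·(0.057) + 7·(0.086) + 7·(0.057) = 1.944.
E[X | Y ∈ {6, 8}] = (1.944) / (0.486) = 4.0000.

4.0000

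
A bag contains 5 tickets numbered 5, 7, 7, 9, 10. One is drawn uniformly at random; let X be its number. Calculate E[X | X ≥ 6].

33/4

P(X ≥ 6) = 4/5.
Σ over the event: 7·2/5 + 9·1/5 + 10·1/5 = 33/5.
E[X | X ≥ 6] = (33/5) / (4/5) = 33/4.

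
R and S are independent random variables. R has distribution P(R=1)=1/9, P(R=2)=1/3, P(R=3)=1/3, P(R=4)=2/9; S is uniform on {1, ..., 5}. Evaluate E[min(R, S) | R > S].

P(R > S) = 1/3.
Summing min(R,S)·P(x,y) over outcomes with R > S gives 8/15.
E[min(R, S) | R > S] = (8/15) / (1/3) = 8/5.

8/5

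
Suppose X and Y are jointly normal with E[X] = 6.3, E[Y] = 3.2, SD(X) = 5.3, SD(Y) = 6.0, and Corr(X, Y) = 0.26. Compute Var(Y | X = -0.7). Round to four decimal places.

For a bivariate normal, Var(Y | X=x) = σ_Y²(1 − ρ²).
Var(Y | X=-0.7) = (6.0)²·(1 − (0.26)²) = 36·0.9324 = 33.5664.

33.5664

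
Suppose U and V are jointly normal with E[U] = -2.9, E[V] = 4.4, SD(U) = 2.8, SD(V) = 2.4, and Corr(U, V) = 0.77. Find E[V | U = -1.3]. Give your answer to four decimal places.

5.4560

For a bivariate normal, E[V | U=x] = μ_V + ρ·(σ_V/σ_U)·(x − μ_U).
E[V | U=-1.3] = 4.4 + (0.77)·(2.4/2.8)·(-1.3 − (-2.9)) = 4.4 + (0.66)·(1.6) = 5.4560.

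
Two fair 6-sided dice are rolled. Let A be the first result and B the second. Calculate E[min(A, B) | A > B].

7/3

P(A > B) = 5/12.
Summing min(A,B)·P(x,y) over outcomes with A > B gives 35/36.
E[min(A, B) | A > B] = (35/36) / (5/12) = 7/3.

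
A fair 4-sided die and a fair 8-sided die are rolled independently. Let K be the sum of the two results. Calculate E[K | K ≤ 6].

32/7

P(K ≤ 6) = 7/16.
Σ over the event: 2·1/32 + 3·1/16 + 4·3/32 + 5·1/8 + 6·1/8 = 2.
E[K | K ≤ 6] = (2) / (7/16) = 32/7.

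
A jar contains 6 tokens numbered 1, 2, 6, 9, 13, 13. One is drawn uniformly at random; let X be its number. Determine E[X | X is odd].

9

P(X is odd) = 2/3.
Σ over the event: 1·1/6 + 9·1/6 + 13·1/3 = 6.
E[X | X is odd] = (6) / (2/3) = 9.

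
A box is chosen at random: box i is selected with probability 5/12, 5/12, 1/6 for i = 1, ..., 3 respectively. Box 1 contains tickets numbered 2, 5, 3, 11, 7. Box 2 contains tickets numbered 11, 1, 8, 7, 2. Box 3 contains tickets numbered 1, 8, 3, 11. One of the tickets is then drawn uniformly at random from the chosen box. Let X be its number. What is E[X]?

E[X | box 1] = (2+5+3+11+7)/5 = 28/5.
E[X | box 2] = (11+1+8+7+2)/5 = 29/5.
E[X | box 3] = (1+8+3+11)/4 = 23/4.
By the law of total expectation,
E[X] = (5/12)·(28/5) + (5/12)·(29/5) + (1/6)·(23/4) = 137/24.

137/24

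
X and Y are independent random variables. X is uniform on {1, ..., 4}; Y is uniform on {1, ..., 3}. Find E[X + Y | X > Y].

Outcomes with X > Y: (2,1), (3,1), (3,2), (4,1), (4,2), (4,3), each with probability 1/12.
E[X + Y | X > Y] = (3 + 4 + 5 + 5 + 6 + 7) / 6 = 5.

5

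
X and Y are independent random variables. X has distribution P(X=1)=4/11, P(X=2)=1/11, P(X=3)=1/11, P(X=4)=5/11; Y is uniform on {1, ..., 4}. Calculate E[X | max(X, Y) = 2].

4/3

P(max(X, Y) = 2) = 3/22.
Summing X·P(x,y) over outcomes with max(X, Y) = 2 gives 2/11.
E[X | max(X, Y) = 2] = (2/11) / (3/22) = 4/3.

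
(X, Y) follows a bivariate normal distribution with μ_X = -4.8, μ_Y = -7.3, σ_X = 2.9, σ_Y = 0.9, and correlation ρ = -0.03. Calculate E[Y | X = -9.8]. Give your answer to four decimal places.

The regression of Y on X has slope ρ·σ_Y/σ_X and passes through (μ_X, μ_Y).
E[Y | X=-9.8] = -7.3 + (-0.03)·(0.9/2.9)·(-9.8 − (-4.8)) = -7.3 + (-0.0093103)·(-5) = -7.2534.

-7.2534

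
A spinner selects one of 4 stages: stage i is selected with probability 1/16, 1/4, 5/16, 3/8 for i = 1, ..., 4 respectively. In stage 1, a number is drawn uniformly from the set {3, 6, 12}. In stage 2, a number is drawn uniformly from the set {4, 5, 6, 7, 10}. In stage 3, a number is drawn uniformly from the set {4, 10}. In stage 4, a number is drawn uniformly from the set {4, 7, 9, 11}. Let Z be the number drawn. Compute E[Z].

E[Z | stage 1] = (3+6+12)/3 = 7.
E[Z | stage 2] = (4+5+6+7+10)/5 = 32/5.
E[Z | stage 3] = (4+10)/2 = 7.
E[Z | stage 4] = (4+7+9+11)/4 = 31/4.
E[Z] = (1/16)·(7) + (1/4)·(32/5) + (5/16)·(7) + (3/8)·(31/4) = 1141/160.

1141/160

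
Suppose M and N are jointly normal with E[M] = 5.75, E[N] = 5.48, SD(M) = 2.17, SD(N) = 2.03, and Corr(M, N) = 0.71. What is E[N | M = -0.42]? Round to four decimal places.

1.3819

The regression of N on M has slope ρ·σ_N/σ_M and passes through (μ_M, μ_N).
E[N | M=-0.42] = 5.48 + (0.71)·(2.03/2.17)·(-0.42 − (5.75)) = 5.48 + (0.66419)·(-6.17) = 1.3819.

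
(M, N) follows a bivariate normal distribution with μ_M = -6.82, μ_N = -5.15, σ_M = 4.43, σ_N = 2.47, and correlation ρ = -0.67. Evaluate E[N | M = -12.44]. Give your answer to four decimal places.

-3.0506

The regression of N on M has slope ρ·σ_N/σ_M and passes through (μ_M, μ_N).
E[N | M=-12.44] = -5.15 + (-0.67)·(2.47/4.43)·(-12.44 − (-6.82)) = -5.15 + (-0.373567)·(-5.62) = -3.0506.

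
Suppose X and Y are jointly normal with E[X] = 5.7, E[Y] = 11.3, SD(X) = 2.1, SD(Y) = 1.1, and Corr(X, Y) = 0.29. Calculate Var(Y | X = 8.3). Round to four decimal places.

Var(Y | X=x) = (1 − ρ²)·σ_Y².
Var(Y | X=8.3) = (1.1)²·(1 − (0.29)²) = 1.21·0.9159 = 1.1082.

1.1082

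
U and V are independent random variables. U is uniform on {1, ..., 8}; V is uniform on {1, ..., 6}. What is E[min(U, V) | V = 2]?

15/8

Outcomes with V = 2: (1,2), (2,2), (3,2), (4,2), (5,2), (6,2), (7,2), (8,2), each with probability 1/48.
E[min(U, V) | V = 2] = (1 + 2 + 2 + 2 + 2 + 2 + 2 + 2) / 8 = 15/8.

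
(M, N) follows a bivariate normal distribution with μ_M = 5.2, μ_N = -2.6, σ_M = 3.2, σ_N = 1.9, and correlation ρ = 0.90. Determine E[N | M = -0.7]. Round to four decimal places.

-5.7528

For a bivariate normal, E[N | M=x] = μ_N + ρ·(σ_N/σ_M)·(x − μ_M).
E[N | M=-0.7] = -2.6 + (0.90)·(1.9/3.2)·(-0.7 − (5.2)) = -2.6 + (0.53438)·(-5.9) = -5.7528.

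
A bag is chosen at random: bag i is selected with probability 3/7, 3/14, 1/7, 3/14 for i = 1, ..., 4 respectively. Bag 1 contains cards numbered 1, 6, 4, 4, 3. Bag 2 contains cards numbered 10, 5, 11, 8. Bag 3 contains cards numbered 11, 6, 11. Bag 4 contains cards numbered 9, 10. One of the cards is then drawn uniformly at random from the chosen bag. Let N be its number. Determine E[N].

E[N | bag 1] = (1+6+4+4+3)/5 = 18/5.
E[N | bag 2] = (10+5+11+8)/4 = 17/2.
E[N | bag 3] = (11+6+11)/3 = 28/3.
E[N | bag 4] = (9+10)/2 = 19/2.
By the law of total expectation,
E[N] = (3/7)·(18/5) + (3/14)·(17/2) + (1/7)·(28/3) + (3/14)·(19/2) = 101/15.

101/15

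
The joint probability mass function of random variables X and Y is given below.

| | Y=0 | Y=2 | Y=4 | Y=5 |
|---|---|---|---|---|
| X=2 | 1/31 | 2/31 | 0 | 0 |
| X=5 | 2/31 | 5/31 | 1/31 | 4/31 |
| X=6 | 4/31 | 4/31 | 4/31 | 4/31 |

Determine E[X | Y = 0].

36/7

P(Y = 0) = 7/31.
Σ X·P over the event = 2·(1/31) + 5·(2/31) + 6·(4/31) = 36/31.
E[X | Y = 0] = (36/31) / (7/31) = 36/7.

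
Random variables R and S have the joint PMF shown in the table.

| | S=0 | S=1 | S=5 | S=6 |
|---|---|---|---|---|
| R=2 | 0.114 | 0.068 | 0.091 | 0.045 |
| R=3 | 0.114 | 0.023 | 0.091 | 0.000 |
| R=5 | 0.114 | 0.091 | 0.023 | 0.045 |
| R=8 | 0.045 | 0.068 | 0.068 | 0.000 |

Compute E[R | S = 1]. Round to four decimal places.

P(S = 1) = 0.250.
Summing R·P(R=x,S=y) over the conditioning event gives 1.204.
E[R | S = 1] = (1.204) / (0.250) = 4.8160.

4.8160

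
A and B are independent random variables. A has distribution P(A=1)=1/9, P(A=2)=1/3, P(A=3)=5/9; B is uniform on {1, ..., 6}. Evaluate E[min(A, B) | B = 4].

22/9

P(B = 4) = 1/6.
Summing min(A,B)·P(x,y) over outcomes with B = 4 gives 11/27.
E[min(A, B) | B = 4] = (11/27) / (1/6) = 22/9.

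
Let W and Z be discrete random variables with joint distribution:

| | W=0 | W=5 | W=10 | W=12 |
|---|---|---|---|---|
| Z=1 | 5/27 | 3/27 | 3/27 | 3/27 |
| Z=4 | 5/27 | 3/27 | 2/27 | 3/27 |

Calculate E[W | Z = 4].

71/13

P(Z = 4) = 13/27.
Σ W·P over the event = 0·(5/27) + 5·(3/27) + 10·(2/27) + 12·(3/27) = 71/27.
E[W | Z = 4] = (71/27) / (13/27) = 71/13.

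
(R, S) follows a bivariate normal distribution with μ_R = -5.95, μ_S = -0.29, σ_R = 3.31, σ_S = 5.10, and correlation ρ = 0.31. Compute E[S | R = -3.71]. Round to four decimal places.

0.7799

For a bivariate normal, E[S | R=x] = μ_S + ρ·(σ_S/σ_R)·(x − μ_R).
E[S | R=-3.71] = -0.29 + (0.31)·(5.10/3.31)·(-3.71 − (-5.95)) = -0.29 + (0.47764)·(2.24) = 0.7799.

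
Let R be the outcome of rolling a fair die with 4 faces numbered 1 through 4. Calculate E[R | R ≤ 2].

Given R ≤ 2, R is equally likely to be any of {1, 2}.
E[R | R ≤ 2] = (1 + 2) / 2 = 3/2.

3/2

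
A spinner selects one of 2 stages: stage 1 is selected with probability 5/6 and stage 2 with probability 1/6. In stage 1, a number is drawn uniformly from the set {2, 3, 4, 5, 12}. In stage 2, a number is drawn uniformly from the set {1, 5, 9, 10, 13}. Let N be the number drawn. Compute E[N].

28/5

E[N | stage 1] = (2+3+4+5+12)/5 = 26/5.
E[N | stage 2] = (1+5+9+10+13)/5 = 38/5.
E[N] = (5/6)·(26/5) + (1/6)·(38/5) = 28/5.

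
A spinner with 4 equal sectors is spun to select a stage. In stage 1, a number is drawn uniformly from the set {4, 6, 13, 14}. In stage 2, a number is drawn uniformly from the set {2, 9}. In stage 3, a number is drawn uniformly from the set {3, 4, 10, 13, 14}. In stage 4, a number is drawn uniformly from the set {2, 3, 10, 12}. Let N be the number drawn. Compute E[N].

303/40

E[N | stage 1] = (4+6+13+14)/4 = 37/4.
E[N | stage 2] = (2+9)/2 = 11/2.
E[N | stage 3] = (3+4+10+13+14)/5 = 44/5.
E[N | stage 4] = (2+3+10+12)/4 = 27/4.
By the law of total expectation,
E[N] = (1/4)·(37/4) + (1/4)·(11/2) + (1/4)·(44/5) + (1/4)·(27/4) = 303/40.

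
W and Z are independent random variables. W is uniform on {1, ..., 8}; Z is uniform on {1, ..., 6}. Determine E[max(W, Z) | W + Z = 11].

27/4

Outcomes with W + Z = 11: (5,6), (6,5), (7,4), (8,3), each with probability 1/48.
E[max(W, Z) | W + Z = 11] = (6 + 6 + 7 + 8) / 4 = 27/4.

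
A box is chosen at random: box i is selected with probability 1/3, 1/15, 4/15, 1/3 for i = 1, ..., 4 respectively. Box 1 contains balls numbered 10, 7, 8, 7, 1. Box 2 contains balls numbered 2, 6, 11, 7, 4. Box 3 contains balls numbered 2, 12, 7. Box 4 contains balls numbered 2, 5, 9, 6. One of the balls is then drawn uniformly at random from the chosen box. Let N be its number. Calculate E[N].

63/10

E[N | box 1] = (10+7+8+7+1)/5 = 33/5.
E[N | box 2] = (2+6+11+7+4)/5 = 6.
E[N | box 3] = (2+12+7)/3 = 7.
E[N | box 4] = (2+5+9+6)/4 = 11/2.
By the law of total expectation,
E[N] = (1/3)·(33/5) + (1/15)·(6) + (4/15)·(7) + (1/3)·(11/2) = 63/10.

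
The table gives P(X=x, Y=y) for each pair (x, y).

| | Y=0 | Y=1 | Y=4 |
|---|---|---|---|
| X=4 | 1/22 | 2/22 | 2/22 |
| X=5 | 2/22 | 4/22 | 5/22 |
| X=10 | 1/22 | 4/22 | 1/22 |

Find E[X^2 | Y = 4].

257/8

P(Y = 4) = 4/11.
Σ X^2·P over the event = 16·(2/22) + 25·(5/22) + 100·(1/22) = 257/22.
E[X^2 | Y = 4] = (257/22) / (4/11) = 257/8.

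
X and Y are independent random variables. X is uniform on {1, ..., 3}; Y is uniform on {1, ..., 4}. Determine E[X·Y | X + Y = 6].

17/2

Outcomes with X + Y = 6: (2,4), (3,3), each with probability 1/12.
E[X·Y | X + Y = 6] = (8 + 9) / 2 = 17/2.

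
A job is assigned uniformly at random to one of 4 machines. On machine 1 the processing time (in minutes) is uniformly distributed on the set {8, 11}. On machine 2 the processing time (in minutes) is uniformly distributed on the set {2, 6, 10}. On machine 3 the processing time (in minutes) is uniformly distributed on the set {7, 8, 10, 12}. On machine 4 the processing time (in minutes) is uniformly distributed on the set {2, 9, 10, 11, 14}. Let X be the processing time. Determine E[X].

E[X | machine 1] = (8+11)/2 = 19/2.
E[X | machine 2] = (2+6+10)/3 = 6.
E[X | machine 3] = (7+8+10+12)/4 = 37/4.
E[X | machine 4] = (2+9+10+11+14)/5 = 46/5.
E[X] = (1/4)·(19/2) + (1/4)·(6) + (1/4)·(37/4) + (1/4)·(46/5) = 679/80.

679/80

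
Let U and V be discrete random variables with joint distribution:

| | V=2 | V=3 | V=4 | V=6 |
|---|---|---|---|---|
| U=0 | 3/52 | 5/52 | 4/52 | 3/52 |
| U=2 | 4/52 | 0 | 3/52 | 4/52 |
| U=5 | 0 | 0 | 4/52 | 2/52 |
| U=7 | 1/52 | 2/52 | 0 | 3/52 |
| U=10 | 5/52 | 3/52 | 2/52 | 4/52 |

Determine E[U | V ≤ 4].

155/36

P(V ≤ 4) = 9/13.
Summing U·P(U=x,V=y) over the conditioning event gives 155/52.
E[U | V ≤ 4] = (155/52) / (9/13) = 155/36.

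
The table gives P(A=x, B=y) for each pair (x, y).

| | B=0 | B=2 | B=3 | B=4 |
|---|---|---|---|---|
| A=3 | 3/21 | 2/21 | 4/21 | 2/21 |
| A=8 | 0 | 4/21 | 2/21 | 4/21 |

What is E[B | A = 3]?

24/11

P(A = 3) = 11/21.
Σ B·P over the event = 0·(3/21) + 2·(2/21) + 3·(4/21) + 4·(2/21) = 8/7.
E[B | A = 3] = (8/7) / (11/21) = 24/11.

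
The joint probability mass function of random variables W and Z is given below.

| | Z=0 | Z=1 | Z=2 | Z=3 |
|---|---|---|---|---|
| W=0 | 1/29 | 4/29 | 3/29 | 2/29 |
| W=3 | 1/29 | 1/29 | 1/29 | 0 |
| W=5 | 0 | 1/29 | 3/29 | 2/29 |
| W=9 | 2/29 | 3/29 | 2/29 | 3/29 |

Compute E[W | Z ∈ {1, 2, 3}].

108/25

P(Z ∈ {1, 2, 3}) = 25/29.
Summing W·P(W=x,Z=y) over the conditioning event gives 108/29.
E[W | Z ∈ {1, 2, 3}] = (108/29) / (25/29) = 108/25.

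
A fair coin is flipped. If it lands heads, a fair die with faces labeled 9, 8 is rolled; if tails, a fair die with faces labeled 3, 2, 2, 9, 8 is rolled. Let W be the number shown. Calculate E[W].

133/20

E[W | heads] = (9+8)/2 = 17/2.
E[W | tails] = (3+2+2+9+8)/5 = 24/5.
By the law of total expectation,
E[W] = (1/2)·(17/2) + (1/2)·(24/5) = 133/20.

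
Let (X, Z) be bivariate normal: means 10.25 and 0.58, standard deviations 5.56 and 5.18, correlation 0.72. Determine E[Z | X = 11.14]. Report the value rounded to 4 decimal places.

E[Z | X=x] = μ_Z + ρ(σ_Z/σ_X)(x − μ_X) for jointly normal variables.
E[Z | X=11.14] = 0.58 + (0.72)·(5.18/5.56)·(11.14 − (10.25)) = 0.58 + (0.67079)·(0.89) = 1.1770.

1.1770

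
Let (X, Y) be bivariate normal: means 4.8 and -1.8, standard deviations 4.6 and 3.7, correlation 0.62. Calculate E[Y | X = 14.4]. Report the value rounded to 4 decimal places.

The regression of Y on X has slope ρ·σ_Y/σ_X and passes through (μ_X, μ_Y).
E[Y | X=14.4] = -1.8 + (0.62)·(3.7/4.6)·(14.4 − (4.8)) = -1.8 + (0.4987)·(9.6) = 2.9875.

2.9875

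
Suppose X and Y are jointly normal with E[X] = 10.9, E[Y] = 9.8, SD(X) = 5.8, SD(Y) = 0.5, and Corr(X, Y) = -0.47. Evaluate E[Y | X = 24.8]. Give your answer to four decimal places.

9.2368

E[Y | X=x] = μ_Y + ρ(σ_Y/σ_X)(x − μ_X) for jointly normal variables.
E[Y | X=24.8] = 9.8 + (-0.47)·(0.5/5.8)·(24.8 − (10.9)) = 9.8 + (-0.040517)·(13.9) = 9.2368.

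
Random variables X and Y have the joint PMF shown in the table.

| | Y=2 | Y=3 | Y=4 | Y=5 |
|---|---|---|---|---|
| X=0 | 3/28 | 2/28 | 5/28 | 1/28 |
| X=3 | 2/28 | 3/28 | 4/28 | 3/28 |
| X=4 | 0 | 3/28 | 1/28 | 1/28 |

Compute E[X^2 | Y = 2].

P(Y = 2) = 5/28.
Σ X^2·P over the event = 0·(3/28) + 9·(2/28) = 9/14.
E[X^2 | Y = 2] = (9/14) / (5/28) = 18/5.

18/5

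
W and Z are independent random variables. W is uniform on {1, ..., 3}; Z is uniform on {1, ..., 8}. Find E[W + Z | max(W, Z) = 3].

P(max(W, Z) = 3) = 5/24.
Summing (W+Z)·P(x,y) over outcomes with max(W, Z) = 3 gives 1.
E[W + Z | max(W, Z) = 3] = (1) / (5/24) = 24/5.

24/5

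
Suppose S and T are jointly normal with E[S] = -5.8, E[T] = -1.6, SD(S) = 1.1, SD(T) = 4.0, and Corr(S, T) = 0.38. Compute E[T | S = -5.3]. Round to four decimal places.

-0.9091

E[T | S=x] = μ_T + ρ(σ_T/σ_S)(x − μ_S) for jointly normal variables.
E[T | S=-5.3] = -1.6 + (0.38)·(4.0/1.1)·(-5.3 − (-5.8)) = -1.6 + (1.3818)·(0.5) = -0.9091.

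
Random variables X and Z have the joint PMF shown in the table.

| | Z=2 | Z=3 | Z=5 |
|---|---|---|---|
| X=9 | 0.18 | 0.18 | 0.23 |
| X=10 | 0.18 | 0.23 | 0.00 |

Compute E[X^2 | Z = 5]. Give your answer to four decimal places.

P(Z = 5) = 0.23.
Σ X^2·P over the event = 81·(0.23) = 18.63.
E[X^2 | Z = 5] = (18.63) / (0.23) = 81.0000.

81.0000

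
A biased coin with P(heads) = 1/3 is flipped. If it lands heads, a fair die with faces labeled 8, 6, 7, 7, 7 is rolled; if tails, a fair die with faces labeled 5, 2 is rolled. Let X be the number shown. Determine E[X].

E[X | heads] = (8+6+7+7+7)/5 = 7.
E[X | tails] = (5+2)/2 = 7/2.
By the law of total expectation,
E[X] = (1/3)·(7) + (2/3)·(7/2) = 14/3.

14/3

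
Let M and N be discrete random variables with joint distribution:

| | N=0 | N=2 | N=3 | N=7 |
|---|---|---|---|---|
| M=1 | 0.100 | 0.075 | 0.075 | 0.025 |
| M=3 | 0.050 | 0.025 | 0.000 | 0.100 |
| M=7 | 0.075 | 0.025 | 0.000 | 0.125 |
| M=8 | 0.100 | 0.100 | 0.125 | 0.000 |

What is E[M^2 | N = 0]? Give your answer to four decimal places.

32.6923

P(N = 0) = 0.325.
Σ M^2·P over the event = 1·(0.100) + 9·(0.050) + 49·(0.075) + 64·(0.100) = 10.625.
E[M^2 | N = 0] = (10.625) / (0.325) = 32.6923.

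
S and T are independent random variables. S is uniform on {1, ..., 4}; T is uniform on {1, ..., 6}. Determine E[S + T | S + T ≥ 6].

52/7

P(S + T ≥ 6) = 7/12.
Summing (S+T)·P(x,y) over outcomes with S + T ≥ 6 gives 13/3.
E[S + T | S + T ≥ 6] = (13/3) / (7/12) = 52/7.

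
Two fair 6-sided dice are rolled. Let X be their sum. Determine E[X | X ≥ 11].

34/3

P(X ≥ 11) = 1/12.
Σ over the event: 11·1/18 + 12·1/36 = 17/18.
E[X | X ≥ 11] = (17/18) / (1/12) = 34/3.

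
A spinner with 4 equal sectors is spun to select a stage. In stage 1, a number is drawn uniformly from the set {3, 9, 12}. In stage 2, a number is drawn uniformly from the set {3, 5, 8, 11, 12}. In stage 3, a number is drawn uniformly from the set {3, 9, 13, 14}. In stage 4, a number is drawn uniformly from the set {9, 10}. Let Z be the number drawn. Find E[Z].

701/80

E[Z | stage 1] = (3+9+12)/3 = 8.
E[Z | stage 2] = (3+5+8+11+12)/5 = 39/5.
E[Z | stage 3] = (3+9+13+14)/4 = 39/4.
E[Z | stage 4] = (9+10)/2 = 19/2.
E[Z] = (1/4)·(8) + (1/4)·(39/5) + (1/4)·(39/4) + (1/4)·(19/2) = 701/80.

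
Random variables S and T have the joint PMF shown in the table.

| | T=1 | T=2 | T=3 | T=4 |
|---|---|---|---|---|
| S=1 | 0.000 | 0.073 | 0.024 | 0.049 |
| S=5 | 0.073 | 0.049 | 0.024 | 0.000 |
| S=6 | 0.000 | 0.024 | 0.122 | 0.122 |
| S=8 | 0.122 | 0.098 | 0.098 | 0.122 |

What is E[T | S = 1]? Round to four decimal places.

P(S = 1) = 0.146.
Σ T·P over the event = 2·(0.073) + 3·(0.024) + 4·(0.049) = 0.414.
E[T | S = 1] = (0.414) / (0.146) = 2.8356.

2.8356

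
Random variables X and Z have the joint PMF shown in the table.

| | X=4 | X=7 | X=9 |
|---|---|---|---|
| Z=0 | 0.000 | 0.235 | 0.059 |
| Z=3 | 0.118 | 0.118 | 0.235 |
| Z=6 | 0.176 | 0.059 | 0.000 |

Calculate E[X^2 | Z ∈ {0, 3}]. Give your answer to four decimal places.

P(Z ∈ {0, 3}) = 0.765.
Σ X^2·P over the event = 16·(0.118) + 49·(0.235) + 49·(0.118) + 81·(0.059) + 81·(0.235) = 42.999.
E[X^2 | Z ∈ {0, 3}] = (42.999) / (0.765) = 56.2078.

56.2078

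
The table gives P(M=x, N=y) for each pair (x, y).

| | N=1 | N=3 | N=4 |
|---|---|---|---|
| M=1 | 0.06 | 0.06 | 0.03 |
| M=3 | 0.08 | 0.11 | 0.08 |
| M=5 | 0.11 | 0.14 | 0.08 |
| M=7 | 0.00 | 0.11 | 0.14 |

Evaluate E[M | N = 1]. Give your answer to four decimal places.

P(N = 1) = 0.25.
Summing M·P(M=x,N=y) over the conditioning event gives 0.85.
E[M | N = 1] = (0.85) / (0.25) = 3.4000.

3.4000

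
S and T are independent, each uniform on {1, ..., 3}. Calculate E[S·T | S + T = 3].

Outcomes with S + T = 3: (1,2), (2,1), each with probability 1/9.
E[S·T | S + T = 3] = (2 + 2) / 2 = 2.

2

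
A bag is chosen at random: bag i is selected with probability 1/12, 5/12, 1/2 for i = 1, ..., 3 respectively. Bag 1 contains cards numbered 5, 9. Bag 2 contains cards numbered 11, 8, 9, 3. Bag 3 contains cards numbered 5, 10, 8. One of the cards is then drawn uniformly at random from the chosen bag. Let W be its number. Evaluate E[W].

E[W | bag 1] = (5+9)/2 = 7.
E[W | bag 2] = (11+8+9+3)/4 = 31/4.
E[W | bag 3] = (5+10+8)/3 = 23/3.
E[W] = (1/12)·(7) + (5/12)·(31/4) + (1/2)·(23/3) = 367/48.

367/48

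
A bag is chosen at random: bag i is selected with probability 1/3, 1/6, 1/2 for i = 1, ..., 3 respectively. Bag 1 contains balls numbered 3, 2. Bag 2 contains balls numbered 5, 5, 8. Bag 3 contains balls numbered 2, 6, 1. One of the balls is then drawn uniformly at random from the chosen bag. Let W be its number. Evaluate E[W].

E[W | bag 1] = (3+2)/2 = 5/2.
E[W | bag 2] = (5+5+8)/3 = 6.
E[W | bag 3] = (2+6+1)/3 = 3.
E[W] = (1/3)·(5/2) + (1/6)·(6) + (1/2)·(3) = 10/3.

10/3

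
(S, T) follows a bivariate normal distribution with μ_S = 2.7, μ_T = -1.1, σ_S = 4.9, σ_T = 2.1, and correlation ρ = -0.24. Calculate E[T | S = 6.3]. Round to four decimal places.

The regression of T on S has slope ρ·σ_T/σ_S and passes through (μ_S, μ_T).
E[T | S=6.3] = -1.1 + (-0.24)·(2.1/4.9)·(6.3 − (2.7)) = -1.1 + (-0.10286)·(3.6) = -1.4703.

-1.4703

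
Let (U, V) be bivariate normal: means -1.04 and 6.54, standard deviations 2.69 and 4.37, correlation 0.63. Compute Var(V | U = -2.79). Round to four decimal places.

Var(V | U=x) = (1 − ρ²)·σ_V².
Var(V | U=-2.79) = (4.37)²·(1 − (0.63)²) = 19.0969·0.6031 = 11.5173.

11.5173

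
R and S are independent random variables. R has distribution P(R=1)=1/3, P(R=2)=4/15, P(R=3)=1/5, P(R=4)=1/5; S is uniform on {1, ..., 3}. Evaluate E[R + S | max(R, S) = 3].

85/18

P(max(R, S) = 3) = 2/5.
Summing (R+S)·P(x,y) over outcomes with max(R, S) = 3 gives 17/9.
E[R + S | max(R, S) = 3] = (17/9) / (2/5) = 85/18.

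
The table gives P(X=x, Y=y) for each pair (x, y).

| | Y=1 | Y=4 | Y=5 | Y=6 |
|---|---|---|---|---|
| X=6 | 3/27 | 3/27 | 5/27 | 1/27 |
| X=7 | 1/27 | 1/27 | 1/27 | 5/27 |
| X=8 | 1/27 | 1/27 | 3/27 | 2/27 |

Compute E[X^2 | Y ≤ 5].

P(Y ≤ 5) = 19/27.
Summing X^2·P(X=x,Y=y) over the conditioning event gives 863/27.
E[X^2 | Y ≤ 5] = (863/27) / (19/27) = 863/19.

863/19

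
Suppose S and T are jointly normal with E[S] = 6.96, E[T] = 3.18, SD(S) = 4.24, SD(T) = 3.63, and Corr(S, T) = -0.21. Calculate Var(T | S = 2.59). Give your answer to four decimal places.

Var(T | S=x) = (1 − ρ²)·σ_T².
Var(T | S=2.59) = (3.63)²·(1 − (-0.21)²) = 13.1769·0.9559 = 12.5958.

12.5958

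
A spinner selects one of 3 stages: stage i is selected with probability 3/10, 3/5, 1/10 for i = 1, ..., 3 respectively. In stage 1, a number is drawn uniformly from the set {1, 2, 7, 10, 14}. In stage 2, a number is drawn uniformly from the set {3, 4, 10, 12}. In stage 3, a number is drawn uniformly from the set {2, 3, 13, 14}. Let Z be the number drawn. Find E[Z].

E[Z | stage 1] = (1+2+7+10+14)/5 = 34/5.
E[Z | stage 2] = (3+4+10+12)/4 = 29/4.
E[Z | stage 3] = (2+3+13+14)/4 = 8.
By the law of total expectation,
E[Z] = (3/10)·(34/5) + (3/5)·(29/4) + (1/10)·(8) = 719/100.

719/100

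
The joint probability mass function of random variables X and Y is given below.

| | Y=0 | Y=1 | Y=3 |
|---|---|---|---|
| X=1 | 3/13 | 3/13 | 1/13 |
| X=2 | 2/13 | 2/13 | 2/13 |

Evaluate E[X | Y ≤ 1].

7/5

P(Y ≤ 1) = 10/13.
Σ X·P over the event = 1·(3/13) + 1·(3/13) + 2·(2/13) + 2·(2/13) = 14/13.
E[X | Y ≤ 1] = (14/13) / (10/13) = 7/5.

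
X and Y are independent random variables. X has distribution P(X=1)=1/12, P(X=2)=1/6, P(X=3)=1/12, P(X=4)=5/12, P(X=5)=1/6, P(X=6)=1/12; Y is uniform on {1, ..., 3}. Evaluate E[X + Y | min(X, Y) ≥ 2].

141/22

P(min(X, Y) ≥ 2) = 11/18.
Summing (X+Y)·P(x,y) over outcomes with min(X, Y) ≥ 2 gives 47/12.
E[X + Y | min(X, Y) ≥ 2] = (47/12) / (11/18) = 141/22.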